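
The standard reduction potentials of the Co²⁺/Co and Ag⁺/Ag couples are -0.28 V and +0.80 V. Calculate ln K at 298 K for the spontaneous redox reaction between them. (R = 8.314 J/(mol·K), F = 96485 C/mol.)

ln K = 84.1

E°_cell = +0.80 − (-0.28) = 1.08 V, with n = 2 electrons transferred.
At equilibrium E = 0, so the Nernst equation gives ln K = nFE°/RT = (2)(96485)(1.08)/((8.314)(298)) = 84.12.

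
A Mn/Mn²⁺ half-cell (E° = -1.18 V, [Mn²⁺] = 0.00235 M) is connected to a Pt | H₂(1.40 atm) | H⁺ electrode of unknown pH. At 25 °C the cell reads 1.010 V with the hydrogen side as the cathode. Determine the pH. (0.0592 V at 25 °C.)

pH = 4.11

E°_cell = 1.18 V and n = 2.
log Q = n(E° − E)/0.0592 = 2×(1.18 − 1.010)/0.0592 = 5.743.
With Q = [Mn²⁺]·P(H₂) / [H⁺]^2, solving for [H⁺] gives log[H⁺] = -4.113, so pH = 4.11.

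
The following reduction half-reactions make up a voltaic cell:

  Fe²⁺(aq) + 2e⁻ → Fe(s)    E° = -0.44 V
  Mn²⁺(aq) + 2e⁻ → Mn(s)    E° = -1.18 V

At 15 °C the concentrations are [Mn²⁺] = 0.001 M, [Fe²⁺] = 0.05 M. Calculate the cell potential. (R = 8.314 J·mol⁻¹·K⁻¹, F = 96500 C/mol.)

0.789 V

The Fe²⁺/Fe couple has the higher reduction potential and acts as the cathode, so E°_cell = -0.44 − (-1.18) = 0.74 V.
Balancing electrons gives n = 2; the reaction quotient is Q = [Mn²⁺]/[Fe²⁺] = 0.0200.
E = E° − (RT/nF) ln Q = 0.74 − (8.314×288)/(2×96500) × (-3.912) = 0.740 + 0.049 = 0.789 V.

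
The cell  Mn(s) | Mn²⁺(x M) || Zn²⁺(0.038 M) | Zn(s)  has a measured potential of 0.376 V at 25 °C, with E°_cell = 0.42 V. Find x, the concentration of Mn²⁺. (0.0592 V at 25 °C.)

From the Nernst equation, log Q = n(E° − E)/0.0592 = 2(0.42 − 0.376)/0.0592 = 1.486, so Q = 30.7.
With Q = [Mn²⁺]/[Zn²⁺] and the known concentrations, [Mn²⁺] in the numerator gives [Mn²⁺] = 1.2 M.

1.2 M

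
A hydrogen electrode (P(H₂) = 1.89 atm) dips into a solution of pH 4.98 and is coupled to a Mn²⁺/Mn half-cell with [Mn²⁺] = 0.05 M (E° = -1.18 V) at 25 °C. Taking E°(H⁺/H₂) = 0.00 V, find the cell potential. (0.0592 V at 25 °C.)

The hydrogen couple is the cathode, so E°_cell = 1.18 V; n = 2.
[H⁺] = 10^(−4.98) = 1 × 10^-5 M, and Q = [Mn²⁺]·P(H₂) / [H⁺]^2 = 8.62 × 10^8.
E = E° − (0.0592/2) log Q = 1.18 − (0.0592/2)(8.935) = 0.916 V.

0.92 V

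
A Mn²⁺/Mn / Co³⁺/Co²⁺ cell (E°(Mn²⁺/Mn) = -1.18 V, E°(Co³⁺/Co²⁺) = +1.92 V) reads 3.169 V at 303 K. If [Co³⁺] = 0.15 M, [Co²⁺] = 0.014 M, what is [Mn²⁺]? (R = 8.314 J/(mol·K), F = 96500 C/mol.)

0.58 M

From the Nernst equation, ln Q = nF(E° − E)/RT = 2×96500×(3.10 − 3.169)/(8.314×303) = -5.286, so Q = 0.00506.
With Q = [Mn²⁺]·[Co²⁺]^2/[Co³⁺]^2 and the known concentrations, [Mn²⁺] in the numerator gives [Mn²⁺] = 0.58 M.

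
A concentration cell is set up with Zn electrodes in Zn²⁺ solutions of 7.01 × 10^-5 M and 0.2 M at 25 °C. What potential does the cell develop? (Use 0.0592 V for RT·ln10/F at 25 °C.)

Both half-cells are Zn²⁺/Zn, so E°_cell = 0. The concentrated side is the cathode; the cell reaction moves Zn²⁺ from high to low concentration with n = 2.
Q = [Zn²⁺]_dilute/[Zn²⁺]_conc = 7.01 × 10^-5/0.2 = 3.5 × 10^-4.
E = 0 − (0.0592/2) log Q = −(0.0592/2)(-3.455) = 0.1023 V.

0.10 V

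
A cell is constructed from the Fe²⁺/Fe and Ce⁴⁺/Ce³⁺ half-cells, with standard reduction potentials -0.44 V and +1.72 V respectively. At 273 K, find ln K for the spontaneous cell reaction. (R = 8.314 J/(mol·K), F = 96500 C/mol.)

ln K = 183.7

E°_cell = +1.72 − (-0.44) = 2.16 V, with n = 2 electrons transferred.
At equilibrium E = 0, so the Nernst equation gives ln K = nFE°/RT = (2)(96500)(2.16)/((8.314)(273)) = 183.67.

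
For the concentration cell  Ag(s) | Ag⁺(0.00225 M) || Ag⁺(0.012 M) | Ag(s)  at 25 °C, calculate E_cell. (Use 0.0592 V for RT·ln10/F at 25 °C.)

Both half-cells are Ag⁺/Ag, so E°_cell = 0. The concentrated side is the cathode; the cell reaction moves Ag⁺ from high to low concentration with n = 1.
Q = [Ag⁺]_dilute/[Ag⁺]_conc = 0.00225/0.012 = 0.187.
E = 0 − (0.0592/1) log Q = −(0.0592/1)(-0.727) = 0.0430 V.

0.043 V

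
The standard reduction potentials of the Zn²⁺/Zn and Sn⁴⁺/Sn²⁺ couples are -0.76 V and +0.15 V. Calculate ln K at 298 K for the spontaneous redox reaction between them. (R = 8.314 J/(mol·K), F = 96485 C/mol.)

E°_cell = +0.15 − (-0.76) = 0.91 V, with n = 2 electrons transferred.
At equilibrium E = 0, so the Nernst equation gives ln K = nFE°/RT = (2)(96485)(0.91)/((8.314)(298)) = 70.88.

ln K = 70.9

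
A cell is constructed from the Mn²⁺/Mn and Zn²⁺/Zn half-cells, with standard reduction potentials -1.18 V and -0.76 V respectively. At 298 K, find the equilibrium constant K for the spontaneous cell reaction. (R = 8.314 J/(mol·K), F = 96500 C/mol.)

E°_cell = -0.76 − (-1.18) = 0.42 V, with n = 2 electrons transferred.
At equilibrium E = 0, so the Nernst equation gives ln K = nFE°/RT = (2)(96500)(0.42)/((8.314)(298)) = 32.72.
K = e^32.72 = 1.6 × 10^14.

1.6 × 10^14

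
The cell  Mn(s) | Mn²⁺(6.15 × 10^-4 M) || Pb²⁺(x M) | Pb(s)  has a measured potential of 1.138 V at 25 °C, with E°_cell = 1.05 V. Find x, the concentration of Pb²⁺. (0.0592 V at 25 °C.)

From the Nernst equation, log Q = n(E° − E)/0.0592 = 2(1.05 − 1.138)/0.0592 = -2.973, so Q = 0.00106.
With Q = [Mn²⁺]/[Pb²⁺] and the known concentrations, [Pb²⁺] in the denominator gives [Pb²⁺] = 0.58 M.

0.58 M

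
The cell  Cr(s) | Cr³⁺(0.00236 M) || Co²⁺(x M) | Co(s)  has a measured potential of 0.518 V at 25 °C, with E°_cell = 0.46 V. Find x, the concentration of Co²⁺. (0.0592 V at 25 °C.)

From the Nernst equation, log Q = n(E° − E)/0.0592 = 6(0.46 − 0.518)/0.0592 = -5.878, so Q = 1.32 × 10^-6.
With Q = [Cr³⁺]^2/[Co²⁺]^3 and the known concentrations, [Co²⁺]^3 in the denominator gives [Co²⁺] = 1.6 M.

1.6 M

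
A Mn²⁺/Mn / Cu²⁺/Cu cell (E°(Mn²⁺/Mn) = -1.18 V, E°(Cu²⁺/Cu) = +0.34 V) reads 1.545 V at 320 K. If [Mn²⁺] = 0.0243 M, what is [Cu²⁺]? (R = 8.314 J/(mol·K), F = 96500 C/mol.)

From the Nernst equation, ln Q = nF(E° − E)/RT = 2×96500×(1.52 − 1.545)/(8.314×320) = -1.814, so Q = 0.163.
With Q = [Mn²⁺]/[Cu²⁺] and the known concentrations, [Cu²⁺] in the denominator gives [Cu²⁺] = 0.15 M.

0.15 M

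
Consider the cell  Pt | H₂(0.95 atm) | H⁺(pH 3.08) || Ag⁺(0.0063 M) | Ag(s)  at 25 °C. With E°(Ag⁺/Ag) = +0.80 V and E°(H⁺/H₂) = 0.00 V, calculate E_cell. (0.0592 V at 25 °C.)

0.85 V

The Ag⁺/Ag couple is the cathode, so E°_cell = 0.80 V; n = 2.
[H⁺] = 10^(−3.08) = 8.3 × 10^-4 M, and Q = [H⁺]^2 / ([Ag⁺]^2·P(H₂)) = 0.0183.
E = E° − (0.0592/2) log Q = 0.80 − (0.0592/2)(-1.736) = 0.851 V.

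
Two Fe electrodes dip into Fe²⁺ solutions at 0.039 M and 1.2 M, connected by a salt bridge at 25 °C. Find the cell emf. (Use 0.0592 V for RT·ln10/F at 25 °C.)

0.044 V

Both half-cells are Fe²⁺/Fe, so E°_cell = 0. The concentrated side is the cathode; the cell reaction moves Fe²⁺ from high to low concentration with n = 2.
Q = [Fe²⁺]_dilute/[Fe²⁺]_conc = 0.039/1.2 = 0.0325.
E = 0 − (0.0592/2) log Q = −(0.0592/2)(-1.488) = 0.0440 V.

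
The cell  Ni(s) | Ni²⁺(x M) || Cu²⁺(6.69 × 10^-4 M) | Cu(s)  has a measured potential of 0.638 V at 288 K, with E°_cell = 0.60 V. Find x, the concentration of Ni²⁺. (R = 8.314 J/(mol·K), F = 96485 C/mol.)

3.1 × 10^-5 M

From the Nernst equation, ln Q = nF(E° − E)/RT = 2×96485×(0.60 − 0.638)/(8.314×288) = -3.062, so Q = 0.0468.
With Q = [Ni²⁺]/[Cu²⁺] and the known concentrations, [Ni²⁺] in the numerator gives [Ni²⁺] = 3.1 × 10^-5 M.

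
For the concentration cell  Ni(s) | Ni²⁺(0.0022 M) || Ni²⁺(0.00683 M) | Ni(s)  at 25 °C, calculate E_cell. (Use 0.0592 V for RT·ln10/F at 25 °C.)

0.015 V

Both half-cells are Ni²⁺/Ni, so E°_cell = 0. The concentrated side is the cathode; the cell reaction moves Ni²⁺ from high to low concentration with n = 2.
Q = [Ni²⁺]_dilute/[Ni²⁺]_conc = 0.0022/0.00683 = 0.322.
E = 0 − (0.0592/2) log Q = −(0.0592/2)(-0.492) = 0.0146 V.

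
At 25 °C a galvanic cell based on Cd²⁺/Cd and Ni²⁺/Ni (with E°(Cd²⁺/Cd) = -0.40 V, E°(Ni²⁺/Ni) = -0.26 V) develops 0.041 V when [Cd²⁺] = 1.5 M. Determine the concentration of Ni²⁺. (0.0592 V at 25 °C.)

From the Nernst equation, log Q = n(E° − E)/0.0592 = 2(0.14 − 0.041)/0.0592 = 3.345, so Q = 2210.
With Q = [Cd²⁺]/[Ni²⁺] and the known concentrations, [Ni²⁺] in the denominator gives [Ni²⁺] = 6.8 × 10^-4 M.

6.8 × 10^-4 M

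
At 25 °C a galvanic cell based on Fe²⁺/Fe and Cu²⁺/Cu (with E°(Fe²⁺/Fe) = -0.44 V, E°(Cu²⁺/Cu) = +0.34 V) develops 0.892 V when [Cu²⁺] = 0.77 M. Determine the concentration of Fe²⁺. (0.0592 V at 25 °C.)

1.3 × 10^-4 M

From the Nernst equation, log Q = n(E° − E)/0.0592 = 2(0.78 − 0.892)/0.0592 = -3.784, so Q = 1.65 × 10^-4.
With Q = [Fe²⁺]/[Cu²⁺] and the known concentrations, [Fe²⁺] in the numerator gives [Fe²⁺] = 1.3 × 10^-4 M.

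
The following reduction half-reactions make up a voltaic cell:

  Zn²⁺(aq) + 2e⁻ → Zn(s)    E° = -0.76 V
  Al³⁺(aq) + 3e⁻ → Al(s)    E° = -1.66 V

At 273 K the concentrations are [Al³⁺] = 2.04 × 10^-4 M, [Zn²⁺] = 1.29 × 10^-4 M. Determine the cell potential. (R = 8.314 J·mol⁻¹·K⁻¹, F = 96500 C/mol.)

The Zn²⁺/Zn couple has the higher reduction potential and acts as the cathode, so E°_cell = -0.76 − (-1.66) = 0.90 V.
Balancing electrons gives n = 6; the reaction quotient is Q = [Al³⁺]^2/[Zn²⁺]^3 = 1.94 × 10^4.
E = E° − (RT/nF) ln Q = 0.90 − (8.314×273)/(6×96500) × (9.872) = 0.900 − 0.039 = 0.861 V.

0.861 V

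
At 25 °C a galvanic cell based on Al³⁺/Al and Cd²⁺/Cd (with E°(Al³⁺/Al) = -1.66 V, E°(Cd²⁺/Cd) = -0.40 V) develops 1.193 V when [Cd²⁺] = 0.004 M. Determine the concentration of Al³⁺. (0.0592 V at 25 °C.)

From the Nernst equation, log Q = n(E° − E)/0.0592 = 6(1.26 − 1.193)/0.0592 = 6.791, so Q = 6.17 × 10^6.
With Q = [Al³⁺]^2/[Cd²⁺]^3 and the known concentrations, [Al³⁺]^2 in the numerator gives [Al³⁺] = 0.63 M.

0.63 M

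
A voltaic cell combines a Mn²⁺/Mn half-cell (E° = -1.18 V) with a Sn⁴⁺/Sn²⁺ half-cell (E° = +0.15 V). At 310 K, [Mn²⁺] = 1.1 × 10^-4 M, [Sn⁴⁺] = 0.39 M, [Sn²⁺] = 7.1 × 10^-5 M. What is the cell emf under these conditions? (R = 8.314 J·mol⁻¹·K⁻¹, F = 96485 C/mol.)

1.57 V

The Sn⁴⁺/Sn²⁺ couple has the higher reduction potential and acts as the cathode, so E°_cell = +0.15 − (-1.18) = 1.33 V.
Balancing electrons gives n = 2; the reaction quotient is Q = [Mn²⁺]·[Sn²⁺]/[Sn⁴⁺] = 2 × 10^-8.
E = E° − (RT/nF) ln Q = 1.33 − (8.314×310)/(2×96485) × (-17.726) = 1.330 + 0.237 = 1.567 V.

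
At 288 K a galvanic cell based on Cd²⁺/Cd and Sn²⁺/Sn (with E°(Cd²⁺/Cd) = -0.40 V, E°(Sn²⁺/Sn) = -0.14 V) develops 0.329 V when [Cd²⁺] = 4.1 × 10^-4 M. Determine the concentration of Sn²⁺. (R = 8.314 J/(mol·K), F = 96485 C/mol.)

0.11 M

From the Nernst equation, ln Q = nF(E° − E)/RT = 2×96485×(0.26 − 0.329)/(8.314×288) = -5.561, so Q = 0.00385.
With Q = [Cd²⁺]/[Sn²⁺] and the known concentrations, [Sn²⁺] in the denominator gives [Sn²⁺] = 0.11 M.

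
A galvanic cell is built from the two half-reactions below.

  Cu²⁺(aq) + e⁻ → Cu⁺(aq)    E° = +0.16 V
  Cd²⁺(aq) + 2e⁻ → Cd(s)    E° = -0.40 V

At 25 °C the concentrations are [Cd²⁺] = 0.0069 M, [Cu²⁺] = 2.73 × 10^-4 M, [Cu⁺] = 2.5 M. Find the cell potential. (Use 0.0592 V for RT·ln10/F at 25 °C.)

0.389 V

The Cu²⁺/Cu⁺ couple has the higher reduction potential and acts as the cathode, so E°_cell = +0.16 − (-0.40) = 0.56 V.
Balancing electrons gives n = 2; the reaction quotient is Q = [Cd²⁺]·[Cu⁺]^2/[Cu²⁺]^2 = 5.79 × 10^5.
At 25 °C, E = E° − (0.0592/n) log Q = 0.56 − (0.0592/2)(5.762) = 0.560 − 0.171 = 0.389 V.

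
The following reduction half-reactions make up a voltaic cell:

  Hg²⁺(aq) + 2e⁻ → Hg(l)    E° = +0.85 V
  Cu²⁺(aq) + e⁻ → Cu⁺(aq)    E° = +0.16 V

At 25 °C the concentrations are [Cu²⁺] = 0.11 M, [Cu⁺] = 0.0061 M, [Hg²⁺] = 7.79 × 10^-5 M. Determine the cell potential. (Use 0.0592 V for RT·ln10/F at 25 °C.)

The Hg²⁺/Hg couple has the higher reduction potential and acts as the cathode, so E°_cell = +0.85 − (+0.16) = 0.69 V.
Balancing electrons gives n = 2; the reaction quotient is Q = [Cu²⁺]^2/([Cu⁺]^2·[Hg²⁺]) = 4.17 × 10^6.
At 25 °C, E = E° − (0.0592/n) log Q = 0.69 − (0.0592/2)(6.621) = 0.690 − 0.196 = 0.494 V.

0.494 V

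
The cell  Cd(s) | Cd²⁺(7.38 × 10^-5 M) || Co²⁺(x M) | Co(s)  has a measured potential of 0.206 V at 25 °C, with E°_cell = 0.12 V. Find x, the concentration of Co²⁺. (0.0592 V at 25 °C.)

0.059 M

From the Nernst equation, log Q = n(E° − E)/0.0592 = 2(0.12 − 0.206)/0.0592 = -2.905, so Q = 0.00124.
With Q = [Cd²⁺]/[Co²⁺] and the known concentrations, [Co²⁺] in the denominator gives [Co²⁺] = 0.059 M.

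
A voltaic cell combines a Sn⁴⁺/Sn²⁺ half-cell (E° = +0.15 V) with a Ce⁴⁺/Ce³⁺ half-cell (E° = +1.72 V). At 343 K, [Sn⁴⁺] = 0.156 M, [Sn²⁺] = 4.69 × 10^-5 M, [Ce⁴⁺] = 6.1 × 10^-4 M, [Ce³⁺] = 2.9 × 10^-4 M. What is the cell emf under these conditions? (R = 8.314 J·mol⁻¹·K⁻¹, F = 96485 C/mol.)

The Ce⁴⁺/Ce³⁺ couple has the higher reduction potential and acts as the cathode, so E°_cell = +1.72 − (+0.15) = 1.57 V.
Balancing electrons gives n = 2; the reaction quotient is Q = [Sn⁴⁺]·[Ce³⁺]^2/([Sn²⁺]·[Ce⁴⁺]^2) = 752.
E = E° − (RT/nF) ln Q = 1.57 − (8.314×343)/(2×96485) × (6.622) = 1.570 − 0.098 = 1.472 V.

1.47 V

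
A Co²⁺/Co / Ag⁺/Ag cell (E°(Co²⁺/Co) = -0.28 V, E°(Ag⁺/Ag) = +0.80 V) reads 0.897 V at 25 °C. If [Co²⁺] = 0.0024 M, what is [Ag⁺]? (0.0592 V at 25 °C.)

4 × 10^-5 M

From the Nernst equation, log Q = n(E° − E)/0.0592 = 2(1.08 − 0.897)/0.0592 = 6.182, so Q = 1.52 × 10^6.
With Q = [Co²⁺]/[Ag⁺]^2 and the known concentrations, [Ag⁺]^2 in the denominator gives [Ag⁺] = 4 × 10^-5 M.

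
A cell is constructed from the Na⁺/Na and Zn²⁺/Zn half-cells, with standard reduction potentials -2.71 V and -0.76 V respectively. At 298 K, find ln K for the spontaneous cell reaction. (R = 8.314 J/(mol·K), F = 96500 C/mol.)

ln K = 151.9

E°_cell = -0.76 − (-2.71) = 1.95 V, with n = 2 electrons transferred.
At equilibrium E = 0, so the Nernst equation gives ln K = nFE°/RT = (2)(96500)(1.95)/((8.314)(298)) = 151.90.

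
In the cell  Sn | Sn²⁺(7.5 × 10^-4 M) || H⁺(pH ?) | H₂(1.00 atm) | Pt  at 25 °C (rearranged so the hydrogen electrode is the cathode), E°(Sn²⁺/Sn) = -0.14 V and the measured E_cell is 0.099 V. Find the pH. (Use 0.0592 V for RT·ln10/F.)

E°_cell = 0.14 V and n = 2.
log Q = n(E° − E)/0.0592 = 2×(0.14 − 0.099)/0.0592 = 1.385.
With Q = [Sn²⁺]·P(H₂) / [H⁺]^2, solving for [H⁺] gives log[H⁺] = -2.255, so pH = 2.26.

pH = 2.26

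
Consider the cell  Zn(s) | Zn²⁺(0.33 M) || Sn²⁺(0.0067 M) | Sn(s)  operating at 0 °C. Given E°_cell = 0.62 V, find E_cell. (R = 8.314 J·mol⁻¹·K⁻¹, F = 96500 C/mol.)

Balancing electrons gives n = 2; the reaction quotient is Q = [Zn²⁺]/[Sn²⁺] = 49.3.
E = E° − (RT/nF) ln Q = 0.62 − (8.314×273)/(2×96500) × (3.897) = 0.620 − 0.046 = 0.574 V.

0.574 V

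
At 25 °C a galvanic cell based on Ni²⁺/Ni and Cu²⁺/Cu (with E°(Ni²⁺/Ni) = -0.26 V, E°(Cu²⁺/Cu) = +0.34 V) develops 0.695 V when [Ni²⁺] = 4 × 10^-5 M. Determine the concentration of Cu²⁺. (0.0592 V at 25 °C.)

0.065 M

From the Nernst equation, log Q = n(E° − E)/0.0592 = 2(0.60 − 0.695)/0.0592 = -3.209, so Q = 6.17 × 10^-4.
With Q = [Ni²⁺]/[Cu²⁺] and the known concentrations, [Cu²⁺] in the denominator gives [Cu²⁺] = 0.065 M.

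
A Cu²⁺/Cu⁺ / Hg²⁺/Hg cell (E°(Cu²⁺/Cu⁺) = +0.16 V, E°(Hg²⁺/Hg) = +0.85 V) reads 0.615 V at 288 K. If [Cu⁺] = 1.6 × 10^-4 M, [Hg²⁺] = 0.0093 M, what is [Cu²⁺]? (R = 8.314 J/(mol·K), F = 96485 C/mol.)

3.2 × 10^-4 M

From the Nernst equation, ln Q = nF(E° − E)/RT = 2×96485×(0.69 − 0.615)/(8.314×288) = 6.044, so Q = 422.
With Q = [Cu²⁺]^2/([Cu⁺]^2·[Hg²⁺]) and the known concentrations, [Cu²⁺]^2 in the numerator gives [Cu²⁺] = 3.2 × 10^-4 M.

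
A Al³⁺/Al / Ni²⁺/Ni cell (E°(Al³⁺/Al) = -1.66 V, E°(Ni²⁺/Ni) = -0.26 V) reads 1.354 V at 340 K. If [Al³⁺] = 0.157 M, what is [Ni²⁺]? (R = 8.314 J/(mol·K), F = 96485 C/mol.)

From the Nernst equation, ln Q = nF(E° − E)/RT = 6×96485×(1.40 − 1.354)/(8.314×340) = 9.421, so Q = 1.23 × 10^4.
With Q = [Al³⁺]^2/[Ni²⁺]^3 and the known concentrations, [Ni²⁺]^3 in the denominator gives [Ni²⁺] = 0.013 M.

0.013 M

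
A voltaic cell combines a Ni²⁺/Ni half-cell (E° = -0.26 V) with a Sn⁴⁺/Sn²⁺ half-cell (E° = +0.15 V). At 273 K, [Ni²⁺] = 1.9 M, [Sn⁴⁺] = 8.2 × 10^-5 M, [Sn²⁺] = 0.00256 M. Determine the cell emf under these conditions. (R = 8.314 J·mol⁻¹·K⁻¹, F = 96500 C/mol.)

The Sn⁴⁺/Sn²⁺ couple has the higher reduction potential and acts as the cathode, so E°_cell = +0.15 − (-0.26) = 0.41 V.
Balancing electrons gives n = 2; the reaction quotient is Q = [Ni²⁺]·[Sn²⁺]/[Sn⁴⁺] = 59.3.
E = E° − (RT/nF) ln Q = 0.41 − (8.314×273)/(2×96500) × (4.083) = 0.410 − 0.048 = 0.362 V.

0.362 V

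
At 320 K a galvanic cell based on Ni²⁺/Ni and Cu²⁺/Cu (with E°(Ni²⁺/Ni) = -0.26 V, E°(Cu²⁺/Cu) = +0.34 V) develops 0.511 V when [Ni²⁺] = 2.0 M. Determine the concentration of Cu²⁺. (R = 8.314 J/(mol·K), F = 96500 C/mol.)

From the Nernst equation, ln Q = nF(E° − E)/RT = 2×96500×(0.60 − 0.511)/(8.314×320) = 6.456, so Q = 637.
With Q = [Ni²⁺]/[Cu²⁺] and the known concentrations, [Cu²⁺] in the denominator gives [Cu²⁺] = 0.0031 M.

0.0031 M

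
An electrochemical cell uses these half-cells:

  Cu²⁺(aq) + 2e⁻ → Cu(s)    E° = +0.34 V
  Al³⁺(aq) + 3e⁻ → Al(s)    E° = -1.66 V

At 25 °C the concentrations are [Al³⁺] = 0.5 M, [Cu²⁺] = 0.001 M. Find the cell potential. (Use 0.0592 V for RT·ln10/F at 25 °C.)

The Cu²⁺/Cu couple has the higher reduction potential and acts as the cathode, so E°_cell = +0.34 − (-1.66) = 2.00 V.
Balancing electrons gives n = 6; the reaction quotient is Q = [Al³⁺]^2/[Cu²⁺]^3 = 2.5 × 10^8.
At 25 °C, E = E° − (0.0592/n) log Q = 2.00 − (0.0592/6)(8.398) = 2.000 − 0.083 = 1.917 V.

1.92 V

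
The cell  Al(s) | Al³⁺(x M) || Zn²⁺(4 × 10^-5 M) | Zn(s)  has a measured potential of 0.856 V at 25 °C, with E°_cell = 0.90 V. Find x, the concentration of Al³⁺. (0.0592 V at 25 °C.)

4.3 × 10^-5 M

From the Nernst equation, log Q = n(E° − E)/0.0592 = 6(0.90 − 0.856)/0.0592 = 4.459, so Q = 2.88 × 10^4.
With Q = [Al³⁺]^2/[Zn²⁺]^3 and the known concentrations, [Al³⁺]^2 in the numerator gives [Al³⁺] = 4.3 × 10^-5 M.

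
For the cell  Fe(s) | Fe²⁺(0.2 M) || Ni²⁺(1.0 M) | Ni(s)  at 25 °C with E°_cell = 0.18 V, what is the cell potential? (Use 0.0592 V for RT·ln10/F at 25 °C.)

Balancing electrons gives n = 2; the reaction quotient is Q = [Fe²⁺]/[Ni²⁺] = 0.200.
At 25 °C, E = E° − (0.0592/n) log Q = 0.18 − (0.0592/2)(-0.699) = 0.180 + 0.021 = 0.201 V.

0.201 V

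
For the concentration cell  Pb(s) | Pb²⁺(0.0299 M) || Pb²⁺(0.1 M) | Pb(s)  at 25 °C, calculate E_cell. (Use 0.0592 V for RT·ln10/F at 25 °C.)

0.016 V

Both half-cells are Pb²⁺/Pb, so E°_cell = 0. The concentrated side is the cathode; the cell reaction moves Pb²⁺ from high to low concentration with n = 2.
Q = [Pb²⁺]_dilute/[Pb²⁺]_conc = 0.0299/0.1 = 0.299.
E = 0 − (0.0592/2) log Q = −(0.0592/2)(-0.524) = 0.0155 V.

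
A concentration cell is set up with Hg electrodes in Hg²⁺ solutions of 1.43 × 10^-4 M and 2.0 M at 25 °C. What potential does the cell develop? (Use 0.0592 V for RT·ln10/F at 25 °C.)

Both half-cells are Hg²⁺/Hg, so E°_cell = 0. The concentrated side is the cathode; the cell reaction moves Hg²⁺ from high to low concentration with n = 2.
Q = [Hg²⁺]_dilute/[Hg²⁺]_conc = 1.43 × 10^-4/2.0 = 7.15 × 10^-5.
E = 0 − (0.0592/2) log Q = −(0.0592/2)(-4.146) = 0.1227 V.

0.12 V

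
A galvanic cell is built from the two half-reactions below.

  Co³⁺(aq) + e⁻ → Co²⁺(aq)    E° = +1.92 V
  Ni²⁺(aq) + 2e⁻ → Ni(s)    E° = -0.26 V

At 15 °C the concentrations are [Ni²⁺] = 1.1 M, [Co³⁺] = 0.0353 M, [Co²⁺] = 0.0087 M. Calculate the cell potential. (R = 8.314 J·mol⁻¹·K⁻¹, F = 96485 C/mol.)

The Co³⁺/Co²⁺ couple has the higher reduction potential and acts as the cathode, so E°_cell = +1.92 − (-0.26) = 2.18 V.
Balancing electrons gives n = 2; the reaction quotient is Q = [Ni²⁺]·[Co²⁺]^2/[Co³⁺]^2 = 0.0668.
E = E° − (RT/nF) ln Q = 2.18 − (8.314×288)/(2×96485) × (-2.706) = 2.180 + 0.034 = 2.214 V.

2.21 V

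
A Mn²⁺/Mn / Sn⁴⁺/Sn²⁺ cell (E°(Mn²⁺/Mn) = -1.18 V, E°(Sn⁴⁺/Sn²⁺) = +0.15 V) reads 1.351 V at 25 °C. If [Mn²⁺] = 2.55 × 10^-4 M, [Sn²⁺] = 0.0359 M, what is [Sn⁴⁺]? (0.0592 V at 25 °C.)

From the Nernst equation, log Q = n(E° − E)/0.0592 = 2(1.33 − 1.351)/0.0592 = -0.709, so Q = 0.195.
With Q = [Mn²⁺]·[Sn²⁺]/[Sn⁴⁺] and the known concentrations, [Sn⁴⁺] in the denominator gives [Sn⁴⁺] = 4.7 × 10^-5 M.

4.7 × 10^-5 M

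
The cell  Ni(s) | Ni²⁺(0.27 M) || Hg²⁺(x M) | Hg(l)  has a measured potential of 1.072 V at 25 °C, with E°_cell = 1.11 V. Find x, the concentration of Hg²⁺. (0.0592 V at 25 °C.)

From the Nernst equation, log Q = n(E° − E)/0.0592 = 2(1.11 − 1.072)/0.0592 = 1.284, so Q = 19.2.
With Q = [Ni²⁺]/[Hg²⁺] and the known concentrations, [Hg²⁺] in the denominator gives [Hg²⁺] = 0.014 M.

0.014 M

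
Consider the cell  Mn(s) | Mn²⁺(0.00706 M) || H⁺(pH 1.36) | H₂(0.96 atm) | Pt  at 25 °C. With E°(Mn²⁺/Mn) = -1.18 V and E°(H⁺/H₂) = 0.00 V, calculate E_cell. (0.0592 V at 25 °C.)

1.16 V

The hydrogen couple is the cathode, so E°_cell = 1.18 V; n = 2.
[H⁺] = 10^(−1.36) = 0.044 M, and Q = [Mn²⁺]·P(H₂) / [H⁺]^2 = 3.56.
E = E° − (0.0592/2) log Q = 1.18 − (0.0592/2)(0.551) = 1.164 V.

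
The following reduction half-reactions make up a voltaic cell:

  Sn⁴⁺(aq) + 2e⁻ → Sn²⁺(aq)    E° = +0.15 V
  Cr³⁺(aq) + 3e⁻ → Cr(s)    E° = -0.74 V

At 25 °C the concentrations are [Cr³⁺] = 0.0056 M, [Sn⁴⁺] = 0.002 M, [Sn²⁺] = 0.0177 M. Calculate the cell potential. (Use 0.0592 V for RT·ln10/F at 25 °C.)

0.906 V

The Sn⁴⁺/Sn²⁺ couple has the higher reduction potential and acts as the cathode, so E°_cell = +0.15 − (-0.74) = 0.89 V.
Balancing electrons gives n = 6; the reaction quotient is Q = [Cr³⁺]^2·[Sn²⁺]^3/[Sn⁴⁺]^3 = 0.0217.
At 25 °C, E = E° − (0.0592/n) log Q = 0.89 − (0.0592/6)(-1.663) = 0.890 + 0.016 = 0.906 V.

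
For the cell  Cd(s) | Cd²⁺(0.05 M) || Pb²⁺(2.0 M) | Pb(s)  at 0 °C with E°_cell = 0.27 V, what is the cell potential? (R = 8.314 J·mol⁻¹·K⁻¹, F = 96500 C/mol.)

Balancing electrons gives n = 2; the reaction quotient is Q = [Cd²⁺]/[Pb²⁺] = 0.0250.
E = E° − (RT/nF) ln Q = 0.27 − (8.314×273)/(2×96500) × (-3.689) = 0.270 + 0.043 = 0.313 V.

0.313 V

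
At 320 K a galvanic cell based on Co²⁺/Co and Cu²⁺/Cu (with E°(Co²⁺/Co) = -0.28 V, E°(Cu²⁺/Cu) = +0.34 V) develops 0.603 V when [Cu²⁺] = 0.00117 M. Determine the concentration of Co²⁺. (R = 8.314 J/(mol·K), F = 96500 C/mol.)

0.004 M

From the Nernst equation, ln Q = nF(E° − E)/RT = 2×96500×(0.62 − 0.603)/(8.314×320) = 1.233, so Q = 3.43.
With Q = [Co²⁺]/[Cu²⁺] and the known concentrations, [Co²⁺] in the numerator gives [Co²⁺] = 0.004 M.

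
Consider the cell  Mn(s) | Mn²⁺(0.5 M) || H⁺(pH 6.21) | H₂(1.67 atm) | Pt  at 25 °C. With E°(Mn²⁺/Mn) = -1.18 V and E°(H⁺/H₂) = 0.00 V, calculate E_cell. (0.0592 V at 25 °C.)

The hydrogen couple is the cathode, so E°_cell = 1.18 V; n = 2.
[H⁺] = 10^(−6.21) = 6.2 × 10^-7 M, and Q = [Mn²⁺]·P(H₂) / [H⁺]^2 = 2.2 × 10^12.
E = E° − (0.0592/2) log Q = 1.18 − (0.0592/2)(12.342) = 0.815 V.

0.81 V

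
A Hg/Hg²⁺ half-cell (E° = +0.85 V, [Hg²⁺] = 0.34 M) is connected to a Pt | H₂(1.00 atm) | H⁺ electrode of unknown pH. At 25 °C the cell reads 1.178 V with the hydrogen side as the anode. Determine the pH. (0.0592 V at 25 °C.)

E°_cell = 0.85 V and n = 2.
log Q = n(E° − E)/0.0592 = 2×(0.85 − 1.178)/0.0592 = -11.081.
With Q = [H⁺]^2 / ([Hg²⁺]·P(H₂)), solving for [H⁺] gives log[H⁺] = -5.775, so pH = 5.77.

pH = 5.77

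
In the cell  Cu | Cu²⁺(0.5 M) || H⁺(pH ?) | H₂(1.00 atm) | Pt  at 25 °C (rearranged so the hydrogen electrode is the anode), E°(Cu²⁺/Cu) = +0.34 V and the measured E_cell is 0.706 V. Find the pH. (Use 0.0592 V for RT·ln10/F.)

E°_cell = 0.34 V and n = 2.
log Q = n(E° − E)/0.0592 = 2×(0.34 − 0.706)/0.0592 = -12.365.
With Q = [H⁺]^2 / ([Cu²⁺]·P(H₂)), solving for [H⁺] gives log[H⁺] = -6.333, so pH = 6.33.

pH = 6.33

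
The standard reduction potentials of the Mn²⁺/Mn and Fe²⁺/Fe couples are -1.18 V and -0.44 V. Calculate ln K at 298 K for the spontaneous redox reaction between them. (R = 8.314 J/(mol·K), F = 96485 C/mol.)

ln K = 57.6

E°_cell = -0.44 − (-1.18) = 0.74 V, with n = 2 electrons transferred.
At equilibrium E = 0, so the Nernst equation gives ln K = nFE°/RT = (2)(96485)(0.74)/((8.314)(298)) = 57.64.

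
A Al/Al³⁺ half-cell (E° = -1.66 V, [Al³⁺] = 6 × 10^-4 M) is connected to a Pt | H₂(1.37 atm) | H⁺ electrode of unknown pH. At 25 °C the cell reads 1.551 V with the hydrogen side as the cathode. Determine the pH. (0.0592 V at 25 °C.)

E°_cell = 1.66 V and n = 6.
log Q = n(E° − E)/0.0592 = 6×(1.66 − 1.551)/0.0592 = 11.047.
With Q = [Al³⁺]^2·P(H₂)^3 / [H⁺]^6, solving for [H⁺] gives log[H⁺] = -2.847, so pH = 2.85.

pH = 2.85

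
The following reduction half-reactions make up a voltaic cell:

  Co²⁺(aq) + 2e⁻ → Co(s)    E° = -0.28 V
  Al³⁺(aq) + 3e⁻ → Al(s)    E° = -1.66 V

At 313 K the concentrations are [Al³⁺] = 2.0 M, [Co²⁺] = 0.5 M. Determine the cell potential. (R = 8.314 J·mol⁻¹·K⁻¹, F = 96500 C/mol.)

The Co²⁺/Co couple has the higher reduction potential and acts as the cathode, so E°_cell = -0.28 − (-1.66) = 1.38 V.
Balancing electrons gives n = 6; the reaction quotient is Q = [Al³⁺]^2/[Co²⁺]^3 = 32.0.
E = E° − (RT/nF) ln Q = 1.38 − (8.314×313)/(6×96500) × (3.466) = 1.380 − 0.016 = 1.364 V.

1.36 V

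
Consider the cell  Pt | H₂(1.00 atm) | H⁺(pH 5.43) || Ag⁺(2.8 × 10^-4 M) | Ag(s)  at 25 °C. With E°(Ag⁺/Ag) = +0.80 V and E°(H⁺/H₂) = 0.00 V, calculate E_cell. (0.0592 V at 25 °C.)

The Ag⁺/Ag couple is the cathode, so E°_cell = 0.80 V; n = 2.
[H⁺] = 10^(−5.43) = 3.7 × 10^-6 M, and Q = [H⁺]^2 / ([Ag⁺]^2·P(H₂)) = 1.76 × 10^-4.
E = E° − (0.0592/2) log Q = 0.80 − (0.0592/2)(-3.754) = 0.911 V.

0.91 V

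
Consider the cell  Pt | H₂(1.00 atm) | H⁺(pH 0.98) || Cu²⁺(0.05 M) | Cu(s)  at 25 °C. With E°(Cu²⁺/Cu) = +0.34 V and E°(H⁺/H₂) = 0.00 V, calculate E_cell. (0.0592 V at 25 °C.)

The Cu²⁺/Cu couple is the cathode, so E°_cell = 0.34 V; n = 2.
[H⁺] = 10^(−0.98) = 0.10 M, and Q = [H⁺]^2 / ([Cu²⁺]·P(H₂)) = 0.219.
E = E° − (0.0592/2) log Q = 0.34 − (0.0592/2)(-0.659) = 0.360 V.

0.36 V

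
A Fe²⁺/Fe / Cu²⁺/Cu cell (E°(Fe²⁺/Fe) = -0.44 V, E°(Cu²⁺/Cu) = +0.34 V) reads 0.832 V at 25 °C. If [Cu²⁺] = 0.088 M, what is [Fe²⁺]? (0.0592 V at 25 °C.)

From the Nernst equation, log Q = n(E° − E)/0.0592 = 2(0.78 − 0.832)/0.0592 = -1.757, so Q = 0.0175.
With Q = [Fe²⁺]/[Cu²⁺] and the known concentrations, [Fe²⁺] in the numerator gives [Fe²⁺] = 0.0015 M.

0.0015 M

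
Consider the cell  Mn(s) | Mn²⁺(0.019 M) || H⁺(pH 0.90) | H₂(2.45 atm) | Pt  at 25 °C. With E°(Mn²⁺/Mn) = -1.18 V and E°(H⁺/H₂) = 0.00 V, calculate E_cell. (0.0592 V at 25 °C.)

The hydrogen couple is the cathode, so E°_cell = 1.18 V; n = 2.
[H⁺] = 10^(−0.90) = 0.13 M, and Q = [Mn²⁺]·P(H₂) / [H⁺]^2 = 2.94.
E = E° − (0.0592/2) log Q = 1.18 − (0.0592/2)(0.468) = 1.166 V.

1.17 V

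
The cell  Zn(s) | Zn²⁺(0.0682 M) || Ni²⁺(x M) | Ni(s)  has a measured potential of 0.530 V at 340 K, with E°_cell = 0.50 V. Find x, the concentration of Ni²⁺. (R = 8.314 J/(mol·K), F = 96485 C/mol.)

0.53 M

From the Nernst equation, ln Q = nF(E° − E)/RT = 2×96485×(0.50 − 0.530)/(8.314×340) = -2.048, so Q = 0.129.
With Q = [Zn²⁺]/[Ni²⁺] and the known concentrations, [Ni²⁺] in the denominator gives [Ni²⁺] = 0.53 M.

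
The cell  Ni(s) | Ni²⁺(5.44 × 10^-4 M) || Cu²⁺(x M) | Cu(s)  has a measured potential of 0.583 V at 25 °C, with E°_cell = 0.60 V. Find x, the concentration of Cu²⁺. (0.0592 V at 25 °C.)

1.4 × 10^-4 M

From the Nernst equation, log Q = n(E° − E)/0.0592 = 2(0.60 − 0.583)/0.0592 = 0.574, so Q = 3.75.
With Q = [Ni²⁺]/[Cu²⁺] and the known concentrations, [Cu²⁺] in the denominator gives [Cu²⁺] = 1.4 × 10^-4 M.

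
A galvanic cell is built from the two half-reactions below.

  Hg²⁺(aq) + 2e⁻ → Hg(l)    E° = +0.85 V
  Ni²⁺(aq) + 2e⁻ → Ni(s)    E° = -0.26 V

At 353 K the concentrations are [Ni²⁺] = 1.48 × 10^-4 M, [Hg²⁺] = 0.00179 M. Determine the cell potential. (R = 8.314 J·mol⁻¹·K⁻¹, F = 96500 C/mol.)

1.15 V

The Hg²⁺/Hg couple has the higher reduction potential and acts as the cathode, so E°_cell = +0.85 − (-0.26) = 1.11 V.
Balancing electrons gives n = 2; the reaction quotient is Q = [Ni²⁺]/[Hg²⁺] = 0.0827.
E = E° − (RT/nF) ln Q = 1.11 − (8.314×353)/(2×96500) × (-2.493) = 1.110 + 0.038 = 1.148 V.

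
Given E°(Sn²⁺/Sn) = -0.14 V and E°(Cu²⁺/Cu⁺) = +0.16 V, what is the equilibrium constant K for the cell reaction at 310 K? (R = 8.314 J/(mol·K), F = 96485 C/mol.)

5.7 × 10^9

E°_cell = +0.16 − (-0.14) = 0.30 V, with n = 2 electrons transferred.
At equilibrium E = 0, so the Nernst equation gives ln K = nFE°/RT = (2)(96485)(0.30)/((8.314)(310)) = 22.46.
K = e^22.46 = 5.7 × 10^9.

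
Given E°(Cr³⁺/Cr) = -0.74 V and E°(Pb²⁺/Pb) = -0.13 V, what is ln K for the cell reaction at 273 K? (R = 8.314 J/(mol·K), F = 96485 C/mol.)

E°_cell = -0.13 − (-0.74) = 0.61 V, with n = 6 electrons transferred.
At equilibrium E = 0, so the Nernst equation gives ln K = nFE°/RT = (6)(96485)(0.61)/((8.314)(273)) = 155.59.

ln K = 155.6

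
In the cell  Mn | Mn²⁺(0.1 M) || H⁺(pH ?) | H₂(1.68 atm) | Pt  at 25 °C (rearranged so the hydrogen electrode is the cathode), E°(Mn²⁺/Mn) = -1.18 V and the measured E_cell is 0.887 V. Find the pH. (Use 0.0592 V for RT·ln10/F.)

pH = 5.34

E°_cell = 1.18 V and n = 2.
log Q = n(E° − E)/0.0592 = 2×(1.18 − 0.887)/0.0592 = 9.899.
With Q = [Mn²⁺]·P(H₂) / [H⁺]^2, solving for [H⁺] gives log[H⁺] = -5.337, so pH = 5.34.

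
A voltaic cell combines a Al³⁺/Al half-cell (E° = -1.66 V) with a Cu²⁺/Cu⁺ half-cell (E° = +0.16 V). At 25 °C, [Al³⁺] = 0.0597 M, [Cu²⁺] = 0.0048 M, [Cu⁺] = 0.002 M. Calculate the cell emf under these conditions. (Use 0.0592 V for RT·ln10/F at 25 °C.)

1.87 V

The Cu²⁺/Cu⁺ couple has the higher reduction potential and acts as the cathode, so E°_cell = +0.16 − (-1.66) = 1.82 V.
Balancing electrons gives n = 3; the reaction quotient is Q = [Al³⁺]·[Cu⁺]^3/[Cu²⁺]^3 = 0.00432.
At 25 °C, E = E° − (0.0592/n) log Q = 1.82 − (0.0592/3)(-2.365) = 1.820 + 0.047 = 1.867 V.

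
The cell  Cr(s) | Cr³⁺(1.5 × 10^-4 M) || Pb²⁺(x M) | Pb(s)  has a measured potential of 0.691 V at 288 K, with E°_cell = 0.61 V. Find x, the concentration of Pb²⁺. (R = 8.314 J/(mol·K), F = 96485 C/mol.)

From the Nernst equation, ln Q = nF(E° − E)/RT = 6×96485×(0.61 − 0.691)/(8.314×288) = -19.584, so Q = 3.13 × 10^-9.
With Q = [Cr³⁺]^2/[Pb²⁺]^3 and the known concentrations, [Pb²⁺]^3 in the denominator gives [Pb²⁺] = 1.9 M.

1.9 M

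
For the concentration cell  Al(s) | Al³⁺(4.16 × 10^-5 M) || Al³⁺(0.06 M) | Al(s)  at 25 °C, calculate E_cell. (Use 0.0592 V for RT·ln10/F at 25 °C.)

0.062 V

Both half-cells are Al³⁺/Al, so E°_cell = 0. The concentrated side is the cathode; the cell reaction moves Al³⁺ from high to low concentration with n = 3.
Q = [Al³⁺]_dilute/[Al³⁺]_conc = 4.16 × 10^-5/0.06 = 6.93 × 10^-4.
E = 0 − (0.0592/3) log Q = −(0.0592/3)(-3.159) = 0.0623 V.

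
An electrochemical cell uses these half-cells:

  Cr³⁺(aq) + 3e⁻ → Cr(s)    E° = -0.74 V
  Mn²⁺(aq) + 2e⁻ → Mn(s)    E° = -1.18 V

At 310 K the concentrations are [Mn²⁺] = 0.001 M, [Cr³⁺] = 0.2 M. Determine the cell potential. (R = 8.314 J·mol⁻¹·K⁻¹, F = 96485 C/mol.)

The Cr³⁺/Cr couple has the higher reduction potential and acts as the cathode, so E°_cell = -0.74 − (-1.18) = 0.44 V.
Balancing electrons gives n = 6; the reaction quotient is Q = [Mn²⁺]^3/[Cr³⁺]^2 = 2.5 × 10^-8.
E = E° − (RT/nF) ln Q = 0.44 − (8.314×310)/(6×96485) × (-17.504) = 0.440 + 0.078 = 0.518 V.

0.518 V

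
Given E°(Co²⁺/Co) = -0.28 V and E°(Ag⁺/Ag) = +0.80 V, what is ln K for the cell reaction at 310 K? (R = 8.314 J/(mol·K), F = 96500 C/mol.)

ln K = 80.9

E°_cell = +0.80 − (-0.28) = 1.08 V, with n = 2 electrons transferred.
At equilibrium E = 0, so the Nernst equation gives ln K = nFE°/RT = (2)(96500)(1.08)/((8.314)(310)) = 80.87.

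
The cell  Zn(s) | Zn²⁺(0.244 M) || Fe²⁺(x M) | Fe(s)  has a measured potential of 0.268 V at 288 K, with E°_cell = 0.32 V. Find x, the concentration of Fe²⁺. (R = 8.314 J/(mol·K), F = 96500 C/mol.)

From the Nernst equation, ln Q = nF(E° − E)/RT = 2×96500×(0.32 − 0.268)/(8.314×288) = 4.191, so Q = 66.1.
With Q = [Zn²⁺]/[Fe²⁺] and the known concentrations, [Fe²⁺] in the denominator gives [Fe²⁺] = 0.0037 M.

0.0037 M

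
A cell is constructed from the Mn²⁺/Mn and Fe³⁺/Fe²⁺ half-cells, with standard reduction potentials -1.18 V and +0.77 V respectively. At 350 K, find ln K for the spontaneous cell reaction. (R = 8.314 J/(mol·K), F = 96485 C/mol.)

E°_cell = +0.77 − (-1.18) = 1.95 V, with n = 2 electrons transferred.
At equilibrium E = 0, so the Nernst equation gives ln K = nFE°/RT = (2)(96485)(1.95)/((8.314)(350)) = 129.31.

ln K = 129.3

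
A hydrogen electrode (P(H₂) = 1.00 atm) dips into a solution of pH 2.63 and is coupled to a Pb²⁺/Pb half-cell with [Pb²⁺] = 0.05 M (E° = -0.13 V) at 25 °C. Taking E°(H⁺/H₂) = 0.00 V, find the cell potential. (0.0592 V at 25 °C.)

0.013 V

The hydrogen couple is the cathode, so E°_cell = 0.13 V; n = 2.
[H⁺] = 10^(−2.63) = 0.0023 M, and Q = [Pb²⁺]·P(H₂) / [H⁺]^2 = 9100.
E = E° − (0.0592/2) log Q = 0.13 − (0.0592/2)(3.959) = 0.013 V.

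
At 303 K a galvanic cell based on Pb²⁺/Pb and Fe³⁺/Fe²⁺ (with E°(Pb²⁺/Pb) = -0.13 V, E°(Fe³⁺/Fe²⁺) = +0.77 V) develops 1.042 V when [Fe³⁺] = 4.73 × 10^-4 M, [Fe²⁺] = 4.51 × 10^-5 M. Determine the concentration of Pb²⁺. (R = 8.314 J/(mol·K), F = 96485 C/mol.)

0.0021 M

From the Nernst equation, ln Q = nF(E° − E)/RT = 2×96485×(0.90 − 1.042)/(8.314×303) = -10.877, so Q = 1.89 × 10^-5.
With Q = [Pb²⁺]·[Fe²⁺]^2/[Fe³⁺]^2 and the known concentrations, [Pb²⁺] in the numerator gives [Pb²⁺] = 0.0021 M.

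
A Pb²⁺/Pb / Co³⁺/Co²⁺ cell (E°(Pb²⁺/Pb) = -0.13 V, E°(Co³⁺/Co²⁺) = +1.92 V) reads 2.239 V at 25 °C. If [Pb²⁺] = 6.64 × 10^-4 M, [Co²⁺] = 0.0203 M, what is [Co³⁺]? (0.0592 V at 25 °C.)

From the Nernst equation, log Q = n(E° − E)/0.0592 = 2(2.05 − 2.239)/0.0592 = -6.385, so Q = 4.12 × 10^-7.
With Q = [Pb²⁺]·[Co²⁺]^2/[Co³⁺]^2 and the known concentrations, [Co³⁺]^2 in the denominator gives [Co³⁺] = 0.81 M.

0.81 M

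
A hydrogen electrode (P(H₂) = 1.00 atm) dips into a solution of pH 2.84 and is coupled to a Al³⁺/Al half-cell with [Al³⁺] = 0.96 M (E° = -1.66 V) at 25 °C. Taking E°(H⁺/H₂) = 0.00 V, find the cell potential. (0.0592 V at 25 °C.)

1.49 V

The hydrogen couple is the cathode, so E°_cell = 1.66 V; n = 6.
[H⁺] = 10^(−2.84) = 0.0014 M, and Q = [Al³⁺]^2·P(H₂)^3 / [H⁺]^6 = 1.01 × 10^17.
E = E° − (0.0592/6) log Q = 1.66 − (0.0592/6)(17.005) = 1.492 V.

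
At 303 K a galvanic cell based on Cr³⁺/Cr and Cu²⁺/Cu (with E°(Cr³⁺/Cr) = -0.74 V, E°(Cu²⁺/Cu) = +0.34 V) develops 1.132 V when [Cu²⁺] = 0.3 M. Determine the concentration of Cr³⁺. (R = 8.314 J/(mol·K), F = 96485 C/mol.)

4.2 × 10^-4 M

From the Nernst equation, ln Q = nF(E° − E)/RT = 6×96485×(1.08 − 1.132)/(8.314×303) = -11.950, so Q = 6.46 × 10^-6.
With Q = [Cr³⁺]^2/[Cu²⁺]^3 and the known concentrations, [Cr³⁺]^2 in the numerator gives [Cr³⁺] = 4.2 × 10^-4 M.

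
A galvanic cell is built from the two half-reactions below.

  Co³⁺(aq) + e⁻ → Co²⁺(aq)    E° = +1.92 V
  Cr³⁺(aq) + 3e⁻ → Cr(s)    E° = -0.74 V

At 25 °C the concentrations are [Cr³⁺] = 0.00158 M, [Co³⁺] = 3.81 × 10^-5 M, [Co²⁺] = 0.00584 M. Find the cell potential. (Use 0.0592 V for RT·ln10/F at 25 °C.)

The Co³⁺/Co²⁺ couple has the higher reduction potential and acts as the cathode, so E°_cell = +1.92 − (-0.74) = 2.66 V.
Balancing electrons gives n = 3; the reaction quotient is Q = [Cr³⁺]·[Co²⁺]^3/[Co³⁺]^3 = 5690.
At 25 °C, E = E° − (0.0592/n) log Q = 2.66 − (0.0592/3)(3.755) = 2.660 − 0.074 = 2.586 V.

2.59 V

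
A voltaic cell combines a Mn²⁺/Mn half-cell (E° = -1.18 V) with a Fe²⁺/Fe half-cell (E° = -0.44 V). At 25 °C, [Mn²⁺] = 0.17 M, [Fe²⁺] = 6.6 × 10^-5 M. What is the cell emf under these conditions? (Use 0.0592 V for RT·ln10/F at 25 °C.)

The Fe²⁺/Fe couple has the higher reduction potential and acts as the cathode, so E°_cell = -0.44 − (-1.18) = 0.74 V.
Balancing electrons gives n = 2; the reaction quotient is Q = [Mn²⁺]/[Fe²⁺] = 2580.
At 25 °C, E = E° − (0.0592/n) log Q = 0.74 − (0.0592/2)(3.411) = 0.740 − 0.101 = 0.639 V.

0.639 V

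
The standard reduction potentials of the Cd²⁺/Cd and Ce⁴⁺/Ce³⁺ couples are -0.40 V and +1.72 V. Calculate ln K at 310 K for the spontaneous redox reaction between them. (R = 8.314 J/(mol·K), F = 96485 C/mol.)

E°_cell = +1.72 − (-0.40) = 2.12 V, with n = 2 electrons transferred.
At equilibrium E = 0, so the Nernst equation gives ln K = nFE°/RT = (2)(96485)(2.12)/((8.314)(310)) = 158.73.

ln K = 158.7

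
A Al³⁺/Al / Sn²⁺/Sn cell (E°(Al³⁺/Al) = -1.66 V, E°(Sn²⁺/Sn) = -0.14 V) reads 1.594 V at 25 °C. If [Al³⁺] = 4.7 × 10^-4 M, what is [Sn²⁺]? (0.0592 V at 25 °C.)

1.9 M

From the Nernst equation, log Q = n(E° − E)/0.0592 = 6(1.52 − 1.594)/0.0592 = -7.500, so Q = 3.16 × 10^-8.
With Q = [Al³⁺]^2/[Sn²⁺]^3 and the known concentrations, [Sn²⁺]^3 in the denominator gives [Sn²⁺] = 1.9 M.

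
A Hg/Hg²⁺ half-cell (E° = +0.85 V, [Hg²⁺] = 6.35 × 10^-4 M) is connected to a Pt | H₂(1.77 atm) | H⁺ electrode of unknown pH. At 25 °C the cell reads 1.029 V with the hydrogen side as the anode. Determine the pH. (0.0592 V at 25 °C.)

pH = 4.50

E°_cell = 0.85 V and n = 2.
log Q = n(E° − E)/0.0592 = 2×(0.85 − 1.029)/0.0592 = -6.047.
With Q = [H⁺]^2 / ([Hg²⁺]·P(H₂)), solving for [H⁺] gives log[H⁺] = -4.498, so pH = 4.50.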